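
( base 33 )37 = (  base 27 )3p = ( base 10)106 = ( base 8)152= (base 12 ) 8a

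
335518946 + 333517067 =669036013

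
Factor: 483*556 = 268548 = 2^2 * 3^1*7^1 * 23^1*139^1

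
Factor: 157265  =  5^1*71^1*443^1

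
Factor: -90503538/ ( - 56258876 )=2^( -1 )*3^1 * 227^1* 66449^1 *14064719^( - 1 ) =45251769/28129438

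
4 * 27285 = 109140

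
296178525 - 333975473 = -37796948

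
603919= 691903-87984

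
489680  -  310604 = 179076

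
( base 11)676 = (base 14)41B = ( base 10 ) 809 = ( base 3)1002222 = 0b1100101001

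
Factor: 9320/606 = 4660/303 = 2^2*3^( - 1 )*5^1* 101^( - 1)*233^1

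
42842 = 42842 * 1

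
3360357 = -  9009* ( - 373 ) 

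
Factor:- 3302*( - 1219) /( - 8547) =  - 2^1*3^(-1)*7^( - 1)*11^( - 1)*13^1 * 23^1*37^(-1 )*53^1*127^1 = -  4025138/8547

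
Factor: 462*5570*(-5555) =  -2^2 *3^1*5^2*7^1*11^2 * 101^1* 557^1 = -14294903700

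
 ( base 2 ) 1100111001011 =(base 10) 6603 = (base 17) 15e7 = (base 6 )50323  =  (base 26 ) 9JP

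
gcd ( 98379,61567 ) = 1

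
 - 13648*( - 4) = 54592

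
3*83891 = 251673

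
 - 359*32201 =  - 11560159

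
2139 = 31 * 69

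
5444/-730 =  - 2722/365= - 7.46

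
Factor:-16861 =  - 13^1*1297^1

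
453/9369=151/3123 = 0.05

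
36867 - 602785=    - 565918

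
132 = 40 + 92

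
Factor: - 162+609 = 3^1*149^1 = 447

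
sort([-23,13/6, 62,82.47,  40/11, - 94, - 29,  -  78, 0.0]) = [ - 94, - 78,  -  29, - 23,0.0,13/6, 40/11 , 62 , 82.47 ]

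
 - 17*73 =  - 1241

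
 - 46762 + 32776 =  - 13986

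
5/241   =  5/241 = 0.02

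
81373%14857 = 7088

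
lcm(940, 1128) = 5640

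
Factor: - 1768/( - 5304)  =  3^( - 1) = 1/3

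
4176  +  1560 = 5736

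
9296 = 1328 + 7968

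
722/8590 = 361/4295= 0.08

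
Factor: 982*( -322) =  - 316204 = - 2^2*7^1*23^1*491^1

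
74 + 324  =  398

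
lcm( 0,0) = 0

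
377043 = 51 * 7393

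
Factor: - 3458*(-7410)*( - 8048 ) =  -206220181440 =-2^6*3^1*5^1*7^1*13^2 * 19^2*503^1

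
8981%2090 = 621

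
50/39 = 1+11/39= 1.28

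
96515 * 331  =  31946465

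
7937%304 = 33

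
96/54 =16/9 = 1.78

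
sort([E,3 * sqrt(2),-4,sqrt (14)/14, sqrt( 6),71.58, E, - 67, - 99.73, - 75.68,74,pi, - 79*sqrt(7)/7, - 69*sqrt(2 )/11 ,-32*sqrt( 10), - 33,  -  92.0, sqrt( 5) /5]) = [ - 32*sqrt(10), - 99.73, - 92.0,-75.68, - 67, - 33, - 79  *sqrt( 7)/7, - 69*sqrt(2)/11, - 4,  sqrt( 14 )/14,sqrt( 5)/5,sqrt( 6),E,E, pi,3 * sqrt(2),71.58, 74]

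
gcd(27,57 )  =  3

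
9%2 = 1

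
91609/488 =187 + 353/488=187.72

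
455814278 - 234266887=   221547391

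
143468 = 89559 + 53909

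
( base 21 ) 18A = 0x26B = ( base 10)619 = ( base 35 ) ho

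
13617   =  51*267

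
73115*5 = 365575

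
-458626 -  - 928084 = 469458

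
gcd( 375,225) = 75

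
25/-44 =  - 25/44 = - 0.57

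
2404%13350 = 2404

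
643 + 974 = 1617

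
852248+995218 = 1847466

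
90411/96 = 941 + 25/32 = 941.78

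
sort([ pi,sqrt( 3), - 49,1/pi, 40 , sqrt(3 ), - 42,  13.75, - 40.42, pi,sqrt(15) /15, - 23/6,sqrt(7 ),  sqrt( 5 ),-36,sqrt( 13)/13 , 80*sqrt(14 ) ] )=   [ - 49, - 42, - 40.42,-36, - 23/6  ,  sqrt(15 )/15,sqrt( 13 )/13,1/pi,sqrt (3 ), sqrt (3),sqrt(5),sqrt(7), pi, pi,13.75,40, 80 * sqrt( 14) ]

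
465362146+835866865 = 1301229011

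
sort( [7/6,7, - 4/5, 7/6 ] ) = [ - 4/5, 7/6,7/6, 7]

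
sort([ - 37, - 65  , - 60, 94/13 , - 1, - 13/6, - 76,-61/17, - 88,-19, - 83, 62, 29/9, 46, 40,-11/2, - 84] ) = [ - 88,-84, - 83, - 76, - 65, - 60, -37, - 19, - 11/2, - 61/17 ,- 13/6, - 1,29/9,94/13, 40, 46, 62]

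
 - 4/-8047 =4/8047 = 0.00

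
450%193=64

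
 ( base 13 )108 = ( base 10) 177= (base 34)57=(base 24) 79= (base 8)261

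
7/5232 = 7/5232   =  0.00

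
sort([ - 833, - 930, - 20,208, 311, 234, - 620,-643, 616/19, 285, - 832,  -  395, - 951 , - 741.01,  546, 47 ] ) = [ - 951, - 930, - 833 ,-832,-741.01, - 643, - 620, - 395, - 20,616/19 , 47,208,  234  ,  285,311, 546] 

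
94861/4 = 94861/4 = 23715.25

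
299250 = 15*19950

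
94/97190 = 47/48595 = 0.00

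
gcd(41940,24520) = 20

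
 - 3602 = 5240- 8842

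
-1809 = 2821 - 4630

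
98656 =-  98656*( - 1)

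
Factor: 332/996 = 1/3 = 3^ ( - 1)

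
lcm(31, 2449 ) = 2449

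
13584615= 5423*2505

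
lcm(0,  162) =0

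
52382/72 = 26191/36 = 727.53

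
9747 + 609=10356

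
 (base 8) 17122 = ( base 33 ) 747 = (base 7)31426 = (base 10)7762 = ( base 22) G0I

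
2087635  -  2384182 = - 296547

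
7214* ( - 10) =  - 72140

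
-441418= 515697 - 957115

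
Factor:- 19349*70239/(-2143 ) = 3^1*11^1*13^1*1759^1*1801^1 *2143^( - 1) = 1359054411/2143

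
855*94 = 80370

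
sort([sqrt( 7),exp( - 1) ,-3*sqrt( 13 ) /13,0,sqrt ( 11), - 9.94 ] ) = [ - 9.94,-3* sqrt(13)/13, 0, exp( - 1),sqrt(7), sqrt( 11)]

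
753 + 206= 959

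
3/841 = 3/841 = 0.00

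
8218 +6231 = 14449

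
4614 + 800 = 5414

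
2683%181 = 149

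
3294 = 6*549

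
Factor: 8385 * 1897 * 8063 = 128252859735 = 3^1*5^1*7^1 * 11^1* 13^1*43^1*271^1*733^1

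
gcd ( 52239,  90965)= 1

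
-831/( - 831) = 1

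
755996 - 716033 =39963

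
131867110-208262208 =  - 76395098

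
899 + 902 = 1801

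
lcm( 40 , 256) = 1280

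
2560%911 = 738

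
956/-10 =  - 96 + 2/5=-95.60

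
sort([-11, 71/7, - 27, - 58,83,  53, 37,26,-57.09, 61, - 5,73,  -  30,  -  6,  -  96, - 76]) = [- 96,-76,-58,  -  57.09,-30, - 27 ,-11,-6,  -  5,71/7,26,37, 53,61,73, 83]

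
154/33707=154/33707 = 0.00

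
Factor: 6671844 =2^2 * 3^2*241^1 * 769^1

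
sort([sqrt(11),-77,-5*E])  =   [ - 77, - 5 * E, sqrt(11)]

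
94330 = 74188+20142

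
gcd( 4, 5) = 1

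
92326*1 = 92326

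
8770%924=454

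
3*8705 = 26115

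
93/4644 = 31/1548 = 0.02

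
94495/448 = 210 + 415/448  =  210.93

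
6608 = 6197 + 411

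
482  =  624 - 142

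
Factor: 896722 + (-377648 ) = 2^1*259537^1 = 519074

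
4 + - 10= - 6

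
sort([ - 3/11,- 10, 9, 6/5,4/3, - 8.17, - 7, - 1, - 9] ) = [ - 10 ,-9, - 8.17,- 7 , - 1, - 3/11,6/5, 4/3,9]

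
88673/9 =9852 + 5/9= 9852.56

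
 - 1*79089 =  - 79089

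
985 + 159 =1144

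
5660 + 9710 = 15370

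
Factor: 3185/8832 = 2^(-7 ) * 3^ ( - 1) * 5^1 * 7^2 * 13^1 * 23^ ( - 1) 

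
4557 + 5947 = 10504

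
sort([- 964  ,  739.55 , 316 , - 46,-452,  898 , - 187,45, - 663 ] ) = [- 964, - 663 , - 452, - 187, - 46, 45, 316,  739.55,898]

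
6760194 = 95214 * 71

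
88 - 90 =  - 2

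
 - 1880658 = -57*32994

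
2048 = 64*32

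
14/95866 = 7/47933 = 0.00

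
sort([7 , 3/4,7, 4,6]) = [ 3/4 , 4, 6,7,7 ] 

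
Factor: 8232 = 2^3*3^1*7^3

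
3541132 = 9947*356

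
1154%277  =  46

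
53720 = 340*158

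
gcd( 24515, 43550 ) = 5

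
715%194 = 133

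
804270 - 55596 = 748674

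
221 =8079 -7858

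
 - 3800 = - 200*19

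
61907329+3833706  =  65741035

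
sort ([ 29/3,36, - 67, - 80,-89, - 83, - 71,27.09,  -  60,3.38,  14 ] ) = [-89, - 83, - 80, - 71,- 67 , - 60, 3.38,29/3, 14,27.09, 36 ]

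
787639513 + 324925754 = 1112565267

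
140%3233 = 140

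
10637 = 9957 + 680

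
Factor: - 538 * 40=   -  2^4*5^1 *269^1 = - 21520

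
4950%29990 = 4950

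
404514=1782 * 227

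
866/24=36 + 1/12   =  36.08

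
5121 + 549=5670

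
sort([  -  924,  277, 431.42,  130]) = [ - 924, 130,277,431.42]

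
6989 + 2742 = 9731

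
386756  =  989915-603159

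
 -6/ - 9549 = 2/3183 =0.00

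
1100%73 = 5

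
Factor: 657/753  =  3^1*73^1*251^ ( - 1 )  =  219/251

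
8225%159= 116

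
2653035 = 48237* 55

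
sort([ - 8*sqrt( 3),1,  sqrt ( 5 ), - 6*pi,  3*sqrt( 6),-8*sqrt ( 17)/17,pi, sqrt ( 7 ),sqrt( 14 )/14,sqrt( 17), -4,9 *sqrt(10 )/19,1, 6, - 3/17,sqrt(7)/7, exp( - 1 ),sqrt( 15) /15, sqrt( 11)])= [ - 6*pi, - 8*sqrt( 3), - 4, - 8*sqrt ( 17)/17, - 3/17,sqrt( 15)/15,sqrt ( 14)/14, exp( - 1),sqrt( 7) /7,1 , 1,9*sqrt( 10) /19, sqrt ( 5 ), sqrt( 7), pi, sqrt(11),sqrt(17 ),6,3*sqrt( 6)] 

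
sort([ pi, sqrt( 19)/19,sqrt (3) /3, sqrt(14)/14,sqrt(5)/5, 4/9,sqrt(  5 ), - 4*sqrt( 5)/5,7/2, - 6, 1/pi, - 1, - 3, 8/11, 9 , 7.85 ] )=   [ - 6, - 3, - 4*sqrt(5)/5, - 1,sqrt( 19)/19,  sqrt( 14)/14, 1/pi,4/9, sqrt ( 5)/5, sqrt( 3 ) /3, 8/11, sqrt ( 5),pi, 7/2, 7.85, 9]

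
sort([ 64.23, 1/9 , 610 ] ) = [ 1/9, 64.23,  610]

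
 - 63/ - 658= 9/94 = 0.10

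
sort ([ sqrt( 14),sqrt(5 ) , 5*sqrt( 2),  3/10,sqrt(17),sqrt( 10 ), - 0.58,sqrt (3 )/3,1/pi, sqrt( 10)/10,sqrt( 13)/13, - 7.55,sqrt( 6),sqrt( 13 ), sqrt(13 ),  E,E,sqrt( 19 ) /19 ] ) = [-7.55, - 0.58, sqrt ( 19 )/19, sqrt( 13 )/13 , 3/10,sqrt( 10 )/10, 1/pi , sqrt( 3) /3,  sqrt( 5 ), sqrt(6 ),  E,E,  sqrt( 10) , sqrt ( 13 ),sqrt( 13), sqrt(14) , sqrt( 17 ), 5*sqrt ( 2)]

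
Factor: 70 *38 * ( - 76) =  - 2^4*  5^1 * 7^1*19^2 = - 202160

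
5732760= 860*6666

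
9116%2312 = 2180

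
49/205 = 49/205 = 0.24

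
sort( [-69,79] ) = [ - 69, 79]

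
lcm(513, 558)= 31806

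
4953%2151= 651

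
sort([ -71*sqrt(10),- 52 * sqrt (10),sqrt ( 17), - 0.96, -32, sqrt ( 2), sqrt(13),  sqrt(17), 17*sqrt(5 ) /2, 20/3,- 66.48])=[ - 71*  sqrt(10 ), - 52* sqrt(10 ),-66.48, - 32,  -  0.96, sqrt(2 ), sqrt(13), sqrt(17 ),  sqrt(17),20/3,17*sqrt(5)/2 ] 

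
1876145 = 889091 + 987054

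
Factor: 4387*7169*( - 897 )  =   - 28211011491= - 3^1*  13^1*23^1*41^1*67^1 * 107^2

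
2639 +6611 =9250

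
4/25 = 4/25 = 0.16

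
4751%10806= 4751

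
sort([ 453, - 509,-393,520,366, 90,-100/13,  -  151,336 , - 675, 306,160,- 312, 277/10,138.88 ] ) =[ - 675, - 509, - 393,-312,  -  151,  -  100/13, 277/10,90, 138.88, 160,306,336, 366, 453,520 ] 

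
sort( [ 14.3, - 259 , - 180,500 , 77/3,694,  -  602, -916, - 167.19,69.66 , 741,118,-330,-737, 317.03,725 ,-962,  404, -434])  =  [ - 962, - 916,  -  737 , - 602,-434, -330, - 259, - 180,  -  167.19,14.3, 77/3,69.66,118,317.03,404,500 , 694,725,741] 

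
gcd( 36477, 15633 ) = 5211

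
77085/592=130  +  125/592 = 130.21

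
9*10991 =98919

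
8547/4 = 2136  +  3/4 = 2136.75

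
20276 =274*74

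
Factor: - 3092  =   - 2^2*773^1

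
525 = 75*7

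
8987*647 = 5814589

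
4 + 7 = 11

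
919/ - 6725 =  - 919/6725 = -0.14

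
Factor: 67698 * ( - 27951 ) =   -  1892226798 =- 2^1 * 3^3*7^1 * 11^3*3761^1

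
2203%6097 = 2203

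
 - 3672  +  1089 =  - 2583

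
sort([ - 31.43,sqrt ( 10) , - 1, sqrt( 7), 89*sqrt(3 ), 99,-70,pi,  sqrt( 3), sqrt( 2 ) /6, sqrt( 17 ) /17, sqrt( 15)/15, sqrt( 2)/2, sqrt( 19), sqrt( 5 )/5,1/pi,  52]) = [-70, - 31.43, - 1,  sqrt( 2 ) /6,sqrt ( 17 )/17, sqrt( 15) /15, 1/pi, sqrt( 5 )/5, sqrt( 2 )/2, sqrt ( 3 ), sqrt (7),pi, sqrt( 10 ), sqrt( 19 ),52, 99, 89*sqrt( 3)]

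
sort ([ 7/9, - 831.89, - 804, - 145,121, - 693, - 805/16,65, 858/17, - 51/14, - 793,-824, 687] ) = [-831.89, - 824, - 804, - 793, - 693, - 145, - 805/16  , - 51/14,7/9,858/17, 65 , 121, 687]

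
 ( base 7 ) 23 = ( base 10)17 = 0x11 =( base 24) H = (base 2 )10001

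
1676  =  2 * 838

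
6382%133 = 131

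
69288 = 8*8661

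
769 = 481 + 288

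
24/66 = 4/11= 0.36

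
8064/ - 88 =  - 92 + 4/11 = - 91.64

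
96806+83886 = 180692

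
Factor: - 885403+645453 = -2^1*5^2 * 4799^1 = -239950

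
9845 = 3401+6444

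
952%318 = 316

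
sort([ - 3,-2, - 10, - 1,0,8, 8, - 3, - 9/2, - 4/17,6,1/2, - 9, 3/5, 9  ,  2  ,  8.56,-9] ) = [ - 10, - 9, - 9, - 9/2, - 3, - 3, - 2, - 1, -4/17,0,  1/2,3/5 , 2, 6, 8,  8, 8.56, 9]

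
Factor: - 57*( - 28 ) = 2^2 * 3^1*7^1*19^1 = 1596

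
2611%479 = 216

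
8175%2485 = 720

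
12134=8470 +3664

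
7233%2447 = 2339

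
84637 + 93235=177872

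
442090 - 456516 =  - 14426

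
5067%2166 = 735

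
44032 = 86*512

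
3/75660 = 1/25220 = 0.00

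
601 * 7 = 4207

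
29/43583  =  29/43583 = 0.00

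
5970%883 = 672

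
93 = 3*31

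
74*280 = 20720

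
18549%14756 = 3793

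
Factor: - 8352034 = -2^1*1553^1*2689^1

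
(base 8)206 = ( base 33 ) 42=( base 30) 4E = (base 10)134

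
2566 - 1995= 571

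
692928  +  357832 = 1050760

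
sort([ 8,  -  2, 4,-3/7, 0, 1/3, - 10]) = [-10, - 2,-3/7, 0, 1/3  ,  4, 8 ]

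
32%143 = 32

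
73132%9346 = 7710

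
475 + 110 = 585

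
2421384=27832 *87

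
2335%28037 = 2335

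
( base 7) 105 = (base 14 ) 3C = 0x36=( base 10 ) 54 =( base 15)39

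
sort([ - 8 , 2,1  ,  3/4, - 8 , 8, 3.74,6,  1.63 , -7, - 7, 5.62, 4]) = [ - 8,- 8 ,-7, - 7, 3/4 , 1 , 1.63,  2,3.74,4, 5.62, 6, 8 ] 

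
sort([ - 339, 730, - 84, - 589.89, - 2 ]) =[-589.89, - 339, - 84, - 2, 730 ]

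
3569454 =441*8094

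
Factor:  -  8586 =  - 2^1*3^4 * 53^1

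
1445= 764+681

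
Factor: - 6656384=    - 2^7*7^1*17^1*19^1*23^1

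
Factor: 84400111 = 179^1*471509^1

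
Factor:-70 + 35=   -  5^1*7^1= - 35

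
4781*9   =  43029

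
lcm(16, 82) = 656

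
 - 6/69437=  - 1 + 69431/69437=- 0.00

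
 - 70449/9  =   - 7828+ 1/3 = - 7827.67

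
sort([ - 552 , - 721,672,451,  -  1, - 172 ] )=[ - 721,-552, - 172, - 1 , 451,672 ]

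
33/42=11/14 = 0.79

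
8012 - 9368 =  - 1356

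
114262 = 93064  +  21198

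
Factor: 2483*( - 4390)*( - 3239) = 35306298430 = 2^1 * 5^1*13^1*41^1*79^1*191^1*439^1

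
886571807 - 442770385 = 443801422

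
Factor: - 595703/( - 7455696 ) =2^( - 4)*3^( - 1)*155327^( - 1) *595703^1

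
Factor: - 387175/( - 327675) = 911/771 = 3^( - 1 ) *257^( - 1)*911^1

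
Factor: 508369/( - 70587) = -713/99 = - 3^( - 2)*11^( - 1 )* 23^1*31^1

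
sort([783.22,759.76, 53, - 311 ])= [ - 311, 53,759.76, 783.22 ] 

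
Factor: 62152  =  2^3  *  17^1 * 457^1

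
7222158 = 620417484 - 613195326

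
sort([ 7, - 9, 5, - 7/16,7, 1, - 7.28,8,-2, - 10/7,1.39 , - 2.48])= [ - 9, - 7.28, - 2.48,-2,  -  10/7, - 7/16 , 1, 1.39,5, 7,7,8]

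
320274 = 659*486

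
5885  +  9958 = 15843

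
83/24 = 3 + 11/24 = 3.46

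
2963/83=2963/83 = 35.70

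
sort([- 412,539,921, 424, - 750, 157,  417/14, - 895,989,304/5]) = [-895, - 750, - 412,417/14,304/5,  157, 424,  539,921,989]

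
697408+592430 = 1289838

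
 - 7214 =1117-8331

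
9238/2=4619 = 4619.00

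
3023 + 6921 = 9944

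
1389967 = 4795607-3405640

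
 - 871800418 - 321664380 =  - 1193464798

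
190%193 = 190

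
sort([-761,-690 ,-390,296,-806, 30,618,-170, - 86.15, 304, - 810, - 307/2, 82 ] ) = [ - 810,-806,-761, - 690, - 390, - 170, - 307/2 , - 86.15 , 30,82, 296,304, 618 ]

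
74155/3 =74155/3=24718.33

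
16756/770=21 + 293/385 =21.76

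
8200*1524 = 12496800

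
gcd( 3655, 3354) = 43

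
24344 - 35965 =  -  11621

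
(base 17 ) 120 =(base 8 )503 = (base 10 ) 323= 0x143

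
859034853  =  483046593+375988260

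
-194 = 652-846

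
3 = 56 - 53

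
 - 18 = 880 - 898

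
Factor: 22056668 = 2^2*67^1*82301^1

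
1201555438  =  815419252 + 386136186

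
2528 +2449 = 4977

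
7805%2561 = 122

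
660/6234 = 110/1039 = 0.11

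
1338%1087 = 251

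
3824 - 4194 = - 370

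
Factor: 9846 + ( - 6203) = 3643^1 = 3643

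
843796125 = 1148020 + 842648105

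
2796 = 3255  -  459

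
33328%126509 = 33328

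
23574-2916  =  20658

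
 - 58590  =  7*(-8370 )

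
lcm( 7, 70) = 70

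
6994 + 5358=12352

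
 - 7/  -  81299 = 7/81299 = 0.00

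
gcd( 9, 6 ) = 3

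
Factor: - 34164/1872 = -2^(-2 )*73^1 = - 73/4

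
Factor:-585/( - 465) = 3^1*13^1*31^( - 1)= 39/31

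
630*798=502740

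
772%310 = 152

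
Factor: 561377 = 561377^1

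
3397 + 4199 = 7596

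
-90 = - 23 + -67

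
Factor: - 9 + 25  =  2^4  =  16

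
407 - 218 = 189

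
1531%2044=1531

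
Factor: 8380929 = 3^1*2793643^1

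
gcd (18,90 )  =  18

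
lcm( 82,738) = 738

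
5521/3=5521/3 = 1840.33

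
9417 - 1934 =7483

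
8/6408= 1/801 = 0.00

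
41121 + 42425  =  83546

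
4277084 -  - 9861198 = 14138282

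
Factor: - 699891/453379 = -3^1 * 233297^1*453379^( - 1 )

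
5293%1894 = 1505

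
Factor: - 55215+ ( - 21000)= - 3^1*5^1*5081^1 = -76215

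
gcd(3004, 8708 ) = 4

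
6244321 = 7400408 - 1156087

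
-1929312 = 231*(  -  8352 ) 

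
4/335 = 4/335 =0.01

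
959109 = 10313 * 93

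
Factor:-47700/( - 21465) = 2^2*3^ ( - 2 ) * 5^1= 20/9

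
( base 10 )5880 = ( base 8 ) 13370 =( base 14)2200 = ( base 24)A50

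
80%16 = 0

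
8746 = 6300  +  2446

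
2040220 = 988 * 2065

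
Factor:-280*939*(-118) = 31024560= 2^4*3^1 * 5^1 * 7^1*59^1*313^1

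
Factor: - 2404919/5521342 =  - 2^( - 1)*11^1*218629^1 * 2760671^(-1)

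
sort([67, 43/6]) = [ 43/6, 67 ] 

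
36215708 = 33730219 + 2485489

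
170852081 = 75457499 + 95394582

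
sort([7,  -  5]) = [  -  5, 7]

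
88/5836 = 22/1459 = 0.02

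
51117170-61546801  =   -10429631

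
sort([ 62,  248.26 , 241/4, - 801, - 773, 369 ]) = [ - 801,-773,241/4,62,248.26,369]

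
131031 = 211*621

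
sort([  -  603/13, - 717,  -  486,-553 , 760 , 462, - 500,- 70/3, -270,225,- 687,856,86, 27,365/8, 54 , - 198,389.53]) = [ - 717, - 687, -553, - 500, - 486 , - 270, -198, - 603/13,-70/3,27,365/8,54,86 , 225,389.53,462, 760, 856]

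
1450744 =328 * 4423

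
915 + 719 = 1634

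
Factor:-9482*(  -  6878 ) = 65217196 =2^2*11^1 *19^1*181^1*431^1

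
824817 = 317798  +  507019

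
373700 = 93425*4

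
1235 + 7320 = 8555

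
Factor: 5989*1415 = 8474435=5^1 * 53^1*113^1*283^1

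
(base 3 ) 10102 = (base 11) 84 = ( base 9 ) 112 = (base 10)92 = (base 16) 5C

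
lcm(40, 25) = 200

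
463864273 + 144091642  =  607955915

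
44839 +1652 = 46491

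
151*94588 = 14282788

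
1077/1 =1077 = 1077.00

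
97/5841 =97/5841  =  0.02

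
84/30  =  14/5  =  2.80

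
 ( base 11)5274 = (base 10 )6978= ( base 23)D49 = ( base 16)1B42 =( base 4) 1231002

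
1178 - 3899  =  -2721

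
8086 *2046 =16543956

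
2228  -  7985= - 5757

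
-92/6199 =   -  1 + 6107/6199 = -0.01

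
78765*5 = 393825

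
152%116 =36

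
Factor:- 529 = - 23^2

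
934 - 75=859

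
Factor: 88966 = 2^1*44483^1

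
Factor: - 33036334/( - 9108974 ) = 16518167/4554487  =  7^( -1 )*17^( - 1)*727^1*22721^1*38273^( - 1 )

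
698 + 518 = 1216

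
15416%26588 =15416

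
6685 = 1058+5627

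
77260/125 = 618 + 2/25 = 618.08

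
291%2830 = 291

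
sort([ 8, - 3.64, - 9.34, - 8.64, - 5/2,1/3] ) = [ - 9.34,- 8.64, - 3.64, - 5/2,1/3,8]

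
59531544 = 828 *71898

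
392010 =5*78402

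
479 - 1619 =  - 1140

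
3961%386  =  101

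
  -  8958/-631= 14+124/631 = 14.20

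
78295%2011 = 1877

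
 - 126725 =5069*( - 25)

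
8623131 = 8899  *969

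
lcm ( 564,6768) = 6768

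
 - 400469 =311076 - 711545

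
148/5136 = 37/1284 = 0.03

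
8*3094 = 24752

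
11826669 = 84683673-72857004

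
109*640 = 69760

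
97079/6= 97079/6 = 16179.83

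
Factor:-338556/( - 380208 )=2^( - 2)*89^(-1)*317^1  =  317/356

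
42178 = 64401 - 22223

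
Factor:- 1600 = - 2^6*5^2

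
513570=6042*85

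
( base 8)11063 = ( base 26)6N5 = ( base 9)6346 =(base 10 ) 4659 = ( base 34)411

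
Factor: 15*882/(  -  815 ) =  - 2^1*3^3 * 7^2*163^( - 1 )=-  2646/163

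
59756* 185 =11054860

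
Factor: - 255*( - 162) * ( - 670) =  - 2^2*3^5*5^2*17^1*67^1 = - 27677700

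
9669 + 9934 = 19603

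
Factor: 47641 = 11^1*61^1*71^1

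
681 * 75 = 51075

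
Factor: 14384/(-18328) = -62/79 = -2^1 * 31^1*79^(-1) 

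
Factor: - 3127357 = - 41^1 * 83^1 * 919^1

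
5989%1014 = 919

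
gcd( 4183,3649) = 89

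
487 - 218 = 269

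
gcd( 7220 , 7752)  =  76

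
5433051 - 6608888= -1175837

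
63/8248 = 63/8248  =  0.01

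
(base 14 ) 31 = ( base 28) 1F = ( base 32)1B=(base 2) 101011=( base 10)43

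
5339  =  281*19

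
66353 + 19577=85930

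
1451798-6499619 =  - 5047821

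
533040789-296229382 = 236811407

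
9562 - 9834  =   -272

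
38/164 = 19/82=0.23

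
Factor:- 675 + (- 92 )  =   - 767 = - 13^1*59^1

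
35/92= 35/92 = 0.38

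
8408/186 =4204/93 = 45.20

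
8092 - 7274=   818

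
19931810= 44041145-24109335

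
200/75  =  2 + 2/3 = 2.67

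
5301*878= 4654278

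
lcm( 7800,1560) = 7800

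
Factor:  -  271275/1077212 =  - 2^( - 2)*3^1*5^2*71^( - 1 )*3617^1*3793^( - 1)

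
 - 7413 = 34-7447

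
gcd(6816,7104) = 96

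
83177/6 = 83177/6 = 13862.83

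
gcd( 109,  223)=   1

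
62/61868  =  31/30934 = 0.00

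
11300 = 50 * 226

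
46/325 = 46/325= 0.14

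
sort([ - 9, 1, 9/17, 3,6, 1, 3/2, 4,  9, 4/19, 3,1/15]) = [ - 9,1/15,  4/19 , 9/17, 1, 1 , 3/2,3, 3,4, 6,9]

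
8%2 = 0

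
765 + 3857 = 4622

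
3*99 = 297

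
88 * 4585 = 403480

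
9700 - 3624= 6076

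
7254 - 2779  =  4475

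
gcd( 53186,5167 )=1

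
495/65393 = 495/65393 = 0.01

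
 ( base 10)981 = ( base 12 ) 699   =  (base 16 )3D5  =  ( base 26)1BJ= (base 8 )1725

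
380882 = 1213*314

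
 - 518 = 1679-2197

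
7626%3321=984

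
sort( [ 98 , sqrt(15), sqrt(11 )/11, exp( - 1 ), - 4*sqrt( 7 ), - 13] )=[ - 13,-4*sqrt ( 7),  sqrt( 11)/11 , exp( - 1 ), sqrt(15 ),  98] 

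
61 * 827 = 50447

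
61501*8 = 492008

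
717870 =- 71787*( - 10 )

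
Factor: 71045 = 5^1*13^1*1093^1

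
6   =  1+5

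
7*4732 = 33124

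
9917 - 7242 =2675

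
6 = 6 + 0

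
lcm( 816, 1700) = 20400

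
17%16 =1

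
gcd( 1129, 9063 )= 1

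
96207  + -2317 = 93890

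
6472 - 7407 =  - 935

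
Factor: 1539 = 3^4*19^1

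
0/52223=0= 0.00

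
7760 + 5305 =13065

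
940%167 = 105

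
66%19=9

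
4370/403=10 + 340/403 = 10.84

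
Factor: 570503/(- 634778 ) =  - 2^ ( - 1)* 17^1*37^1*433^( - 1)*733^( -1 )*907^1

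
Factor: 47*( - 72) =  - 3384 = - 2^3*3^2*47^1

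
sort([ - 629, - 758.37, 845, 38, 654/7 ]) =[-758.37,-629, 38, 654/7, 845] 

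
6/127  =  6/127 = 0.05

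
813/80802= 271/26934 = 0.01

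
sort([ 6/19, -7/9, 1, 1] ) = [  -  7/9, 6/19,1,1 ]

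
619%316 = 303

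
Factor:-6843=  - 3^1*2281^1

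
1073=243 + 830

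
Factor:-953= - 953^1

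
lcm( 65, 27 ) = 1755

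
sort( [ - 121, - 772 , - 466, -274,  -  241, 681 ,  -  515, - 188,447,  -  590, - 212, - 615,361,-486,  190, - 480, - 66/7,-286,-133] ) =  [ -772, - 615,  -  590, - 515, - 486, - 480,  -  466, - 286, - 274, - 241, - 212, - 188, - 133, - 121, - 66/7,190,  361,447,681 ]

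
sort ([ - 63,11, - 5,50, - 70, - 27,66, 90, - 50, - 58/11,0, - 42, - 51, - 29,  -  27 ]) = [ - 70, -63, - 51, - 50, - 42, - 29, - 27, - 27, - 58/11, - 5,0,11,50,66, 90 ]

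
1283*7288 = 9350504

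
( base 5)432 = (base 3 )11100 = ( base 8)165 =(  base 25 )4h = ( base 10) 117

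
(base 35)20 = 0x46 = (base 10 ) 70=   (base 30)2A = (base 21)37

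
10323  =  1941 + 8382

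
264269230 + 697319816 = 961589046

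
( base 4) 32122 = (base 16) 39a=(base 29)12n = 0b1110011010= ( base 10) 922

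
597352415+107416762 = 704769177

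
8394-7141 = 1253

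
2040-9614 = -7574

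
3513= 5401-1888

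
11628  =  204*57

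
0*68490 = 0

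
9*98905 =890145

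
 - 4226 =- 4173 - 53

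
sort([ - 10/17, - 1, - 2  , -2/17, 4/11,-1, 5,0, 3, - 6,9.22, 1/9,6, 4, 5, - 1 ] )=[ - 6, - 2, - 1, - 1, - 1, - 10/17, - 2/17, 0 , 1/9, 4/11,3,4, 5, 5, 6,9.22 ]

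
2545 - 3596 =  - 1051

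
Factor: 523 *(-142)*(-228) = 16932648 = 2^3 * 3^1*19^1*71^1* 523^1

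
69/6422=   69/6422 = 0.01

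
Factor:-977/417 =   -  3^(-1 )*139^ ( - 1)*977^1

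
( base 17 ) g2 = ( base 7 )541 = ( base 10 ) 274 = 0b100010010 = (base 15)134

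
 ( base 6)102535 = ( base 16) 20DB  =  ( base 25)DBB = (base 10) 8411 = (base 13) 3AA0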